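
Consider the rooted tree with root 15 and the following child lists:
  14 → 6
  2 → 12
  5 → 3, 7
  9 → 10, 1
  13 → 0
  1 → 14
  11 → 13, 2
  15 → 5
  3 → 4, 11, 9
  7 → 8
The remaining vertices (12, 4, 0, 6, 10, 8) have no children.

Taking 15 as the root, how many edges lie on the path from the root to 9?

Path from 15 to 9: 15 → 5 → 3 → 9, which has 3 edges.

3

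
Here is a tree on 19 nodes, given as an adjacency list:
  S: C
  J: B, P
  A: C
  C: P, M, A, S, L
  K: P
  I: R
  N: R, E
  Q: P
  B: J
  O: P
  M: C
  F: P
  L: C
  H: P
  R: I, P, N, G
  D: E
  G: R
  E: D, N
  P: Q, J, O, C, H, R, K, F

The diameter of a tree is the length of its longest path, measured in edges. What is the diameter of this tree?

BFS from A reaches D last, at distance 6; BFS from D confirms no node is farther.
Path: A-C-P-R-N-E-D.

6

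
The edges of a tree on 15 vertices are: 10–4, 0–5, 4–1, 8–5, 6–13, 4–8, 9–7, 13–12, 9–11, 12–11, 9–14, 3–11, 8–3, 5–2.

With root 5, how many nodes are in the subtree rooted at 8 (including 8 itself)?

12

8's subtree: {8, 3, 4, 11, 1, 10, 9, 12, 14, 7, 13, 6}, size 12.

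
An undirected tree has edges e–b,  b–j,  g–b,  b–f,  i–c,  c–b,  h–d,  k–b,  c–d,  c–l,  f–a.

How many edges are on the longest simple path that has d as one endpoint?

The node farthest from d is a, via d–c–b–f–a — 4 edges.

4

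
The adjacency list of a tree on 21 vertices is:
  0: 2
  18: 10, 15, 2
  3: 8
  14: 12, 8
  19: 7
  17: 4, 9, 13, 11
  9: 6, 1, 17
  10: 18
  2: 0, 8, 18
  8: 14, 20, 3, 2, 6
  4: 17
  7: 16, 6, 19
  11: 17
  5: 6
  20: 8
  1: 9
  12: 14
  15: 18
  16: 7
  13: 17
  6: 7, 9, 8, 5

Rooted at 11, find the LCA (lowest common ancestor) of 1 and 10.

9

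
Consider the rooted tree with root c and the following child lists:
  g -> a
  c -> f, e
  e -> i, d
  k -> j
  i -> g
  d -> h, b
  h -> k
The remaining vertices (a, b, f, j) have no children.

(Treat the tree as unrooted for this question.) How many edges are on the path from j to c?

5

Walking from j: j - k - h - d - e - c. Length 5.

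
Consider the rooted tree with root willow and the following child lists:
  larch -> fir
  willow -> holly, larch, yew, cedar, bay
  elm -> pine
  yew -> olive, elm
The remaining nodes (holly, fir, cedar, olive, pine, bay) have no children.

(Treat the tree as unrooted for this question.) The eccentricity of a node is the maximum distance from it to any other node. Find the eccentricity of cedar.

The node farthest from cedar is pine, via cedar-willow-yew-elm-pine — 4 edges.

4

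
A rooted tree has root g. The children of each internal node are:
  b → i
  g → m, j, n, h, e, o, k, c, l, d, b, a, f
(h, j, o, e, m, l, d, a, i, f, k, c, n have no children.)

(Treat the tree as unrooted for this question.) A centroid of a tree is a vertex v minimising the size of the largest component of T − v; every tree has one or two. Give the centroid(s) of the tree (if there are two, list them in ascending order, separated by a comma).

g

Delete g: the remaining components have sizes 2, 1, 1, 1, 1, 1, 1, 1, 1, 1, 1, 1, 1. Max 2 ≤ 7, so g is a centroid.
Every other node leaves some component of size > 7, so the centroid is unique.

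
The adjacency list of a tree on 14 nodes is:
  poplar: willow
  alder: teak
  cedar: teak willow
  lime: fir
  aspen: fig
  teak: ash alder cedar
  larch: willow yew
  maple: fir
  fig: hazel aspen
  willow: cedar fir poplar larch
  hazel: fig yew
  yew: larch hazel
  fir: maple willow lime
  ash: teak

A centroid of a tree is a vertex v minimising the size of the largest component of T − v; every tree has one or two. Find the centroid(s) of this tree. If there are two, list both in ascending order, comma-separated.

willow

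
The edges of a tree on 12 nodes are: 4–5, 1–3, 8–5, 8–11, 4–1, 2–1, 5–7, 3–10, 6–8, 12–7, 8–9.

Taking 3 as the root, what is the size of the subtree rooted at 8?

8's subtree: {8, 6, 9, 11}, size 4.

4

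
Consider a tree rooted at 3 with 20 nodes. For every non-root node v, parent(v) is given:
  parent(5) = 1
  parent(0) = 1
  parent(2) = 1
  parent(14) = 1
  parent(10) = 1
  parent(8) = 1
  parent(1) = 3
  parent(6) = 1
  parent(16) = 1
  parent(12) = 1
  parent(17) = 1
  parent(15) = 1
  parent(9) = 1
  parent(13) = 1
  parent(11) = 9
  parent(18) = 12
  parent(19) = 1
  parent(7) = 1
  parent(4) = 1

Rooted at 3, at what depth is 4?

Path from 3 to 4: 3–1–4, which has 2 edges.

2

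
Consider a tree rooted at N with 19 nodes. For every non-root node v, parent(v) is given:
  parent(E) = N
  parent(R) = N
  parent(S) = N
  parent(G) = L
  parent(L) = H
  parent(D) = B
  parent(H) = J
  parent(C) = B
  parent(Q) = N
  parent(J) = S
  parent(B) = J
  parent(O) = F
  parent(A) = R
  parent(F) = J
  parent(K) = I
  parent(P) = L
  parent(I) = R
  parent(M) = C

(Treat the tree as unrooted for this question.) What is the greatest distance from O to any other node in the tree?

7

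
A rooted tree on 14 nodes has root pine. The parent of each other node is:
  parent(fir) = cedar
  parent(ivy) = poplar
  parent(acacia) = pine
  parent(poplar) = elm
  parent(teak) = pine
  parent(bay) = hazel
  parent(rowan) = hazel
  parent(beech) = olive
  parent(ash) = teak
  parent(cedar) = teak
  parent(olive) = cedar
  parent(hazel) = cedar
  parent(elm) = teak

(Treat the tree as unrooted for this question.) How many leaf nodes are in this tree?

Exactly 7 nodes have a single neighbour: acacia, ash, bay, beech, fir, ivy, rowan.

7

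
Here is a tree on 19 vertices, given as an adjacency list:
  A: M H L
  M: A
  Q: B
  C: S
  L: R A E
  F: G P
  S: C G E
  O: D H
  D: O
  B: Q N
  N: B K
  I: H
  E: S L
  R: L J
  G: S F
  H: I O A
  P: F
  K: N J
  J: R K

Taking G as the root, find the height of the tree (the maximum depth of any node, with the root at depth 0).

9

Q sits deepest: G → S → E → L → R → J → K → N → B → Q — 9 edges from the root.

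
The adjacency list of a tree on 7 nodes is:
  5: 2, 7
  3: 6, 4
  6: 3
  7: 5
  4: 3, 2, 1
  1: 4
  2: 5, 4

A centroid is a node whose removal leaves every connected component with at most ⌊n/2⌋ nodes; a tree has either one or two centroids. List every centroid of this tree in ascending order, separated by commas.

4

If 4 is removed the pieces have sizes 3, 2, 1, all ≤ ⌊7/2⌋ = 3.
No neighbour of 4 does as well, so 4 is the unique centroid.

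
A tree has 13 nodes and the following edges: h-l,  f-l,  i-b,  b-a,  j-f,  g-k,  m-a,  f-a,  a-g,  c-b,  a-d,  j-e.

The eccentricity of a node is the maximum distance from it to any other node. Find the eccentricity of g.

4

The node farthest from g is h (e also at distance 4), via g-a-f-l-h — 4 edges.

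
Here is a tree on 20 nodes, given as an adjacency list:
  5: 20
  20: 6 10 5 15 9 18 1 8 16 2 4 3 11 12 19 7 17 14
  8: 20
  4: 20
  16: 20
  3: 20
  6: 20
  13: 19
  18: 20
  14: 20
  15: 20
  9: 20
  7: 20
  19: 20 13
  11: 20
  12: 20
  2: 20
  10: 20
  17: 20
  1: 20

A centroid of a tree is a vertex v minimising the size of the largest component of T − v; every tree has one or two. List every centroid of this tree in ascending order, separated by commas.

20

Removing 20 splits the tree into components of sizes 2, 1, 1, 1, 1, 1, 1, 1, 1, 1, 1, 1, 1, 1, 1, 1, 1, 1; the largest is 2 ≤ ⌊20/2⌋ = 10.
Every other node leaves some component of size > 10, so the centroid is unique.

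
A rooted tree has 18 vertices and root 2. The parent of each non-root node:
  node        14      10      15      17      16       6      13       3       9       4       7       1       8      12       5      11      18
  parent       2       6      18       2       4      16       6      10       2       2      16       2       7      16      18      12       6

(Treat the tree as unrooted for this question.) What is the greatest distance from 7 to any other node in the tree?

4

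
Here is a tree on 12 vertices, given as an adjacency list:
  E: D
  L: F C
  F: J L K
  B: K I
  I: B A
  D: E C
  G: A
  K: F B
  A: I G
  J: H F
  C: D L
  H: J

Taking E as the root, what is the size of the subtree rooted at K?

5

Descendants of K (including itself): K, B, I, A, G. That's 5.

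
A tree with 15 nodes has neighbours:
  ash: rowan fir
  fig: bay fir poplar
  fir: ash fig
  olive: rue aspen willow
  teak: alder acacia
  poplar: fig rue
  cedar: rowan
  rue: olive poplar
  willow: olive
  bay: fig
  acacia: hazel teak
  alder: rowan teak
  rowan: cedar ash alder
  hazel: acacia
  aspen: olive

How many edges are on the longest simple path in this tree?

Starting from hazel, a farthest node is willow at distance 11.
One longest path: hazel–acacia–teak–alder–rowan–ash–fir–fig–poplar–rue–olive–willow.
So the diameter is 11.

11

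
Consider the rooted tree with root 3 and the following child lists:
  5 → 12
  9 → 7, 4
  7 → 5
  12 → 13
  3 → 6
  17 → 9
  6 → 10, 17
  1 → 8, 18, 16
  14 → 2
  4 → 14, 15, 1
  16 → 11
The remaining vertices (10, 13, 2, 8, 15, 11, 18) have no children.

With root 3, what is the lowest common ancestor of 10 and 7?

Ancestors of 10 (toward the root): 10, 6, 3.
Ancestors of 7: 7, 9, 17, 6, 3.
The deepest node appearing in both lists is 6.

6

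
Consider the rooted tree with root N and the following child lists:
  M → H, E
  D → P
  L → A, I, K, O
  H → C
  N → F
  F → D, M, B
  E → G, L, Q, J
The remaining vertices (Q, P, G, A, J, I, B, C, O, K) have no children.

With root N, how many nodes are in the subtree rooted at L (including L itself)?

5

Descendants of L (including itself): L, O, K, A, I. That's 5.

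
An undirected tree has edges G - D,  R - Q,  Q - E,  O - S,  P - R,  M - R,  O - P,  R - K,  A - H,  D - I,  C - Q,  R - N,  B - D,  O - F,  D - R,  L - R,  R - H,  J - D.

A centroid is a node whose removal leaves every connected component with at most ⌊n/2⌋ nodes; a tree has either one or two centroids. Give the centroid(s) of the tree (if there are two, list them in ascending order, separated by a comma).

If R is removed the pieces have sizes 5, 4, 3, 2, 1, 1, 1, 1, all ≤ ⌊19/2⌋ = 9.
Every other node leaves some component of size > 9, so the centroid is unique.

R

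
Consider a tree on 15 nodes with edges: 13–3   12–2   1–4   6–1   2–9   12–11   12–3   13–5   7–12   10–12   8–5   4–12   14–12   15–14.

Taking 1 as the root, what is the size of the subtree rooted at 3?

4

3's subtree: {3, 13, 5, 8}, size 4.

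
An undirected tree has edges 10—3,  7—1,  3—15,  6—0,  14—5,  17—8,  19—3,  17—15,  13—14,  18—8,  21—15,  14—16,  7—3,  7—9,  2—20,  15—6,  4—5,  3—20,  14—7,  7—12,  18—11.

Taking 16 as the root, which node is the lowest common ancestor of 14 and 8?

14

Path 14→root: 14 16; path 8→root: 8 17 15 3 7 14 16.
First common node: 14.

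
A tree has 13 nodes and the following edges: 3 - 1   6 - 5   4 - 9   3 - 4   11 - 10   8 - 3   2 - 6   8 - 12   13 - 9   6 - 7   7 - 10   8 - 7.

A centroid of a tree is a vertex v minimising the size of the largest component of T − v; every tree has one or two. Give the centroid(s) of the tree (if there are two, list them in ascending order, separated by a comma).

Delete 8: the remaining components have sizes 6, 5, 1. Max 6 ≤ 6, so 8 is a centroid.
Every other node leaves some component of size > 6, so the centroid is unique.

8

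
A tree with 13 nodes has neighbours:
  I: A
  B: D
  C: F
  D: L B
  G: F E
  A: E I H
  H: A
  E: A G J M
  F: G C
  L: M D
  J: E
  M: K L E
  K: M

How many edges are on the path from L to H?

L – M – E – A – H: 4 edges.

4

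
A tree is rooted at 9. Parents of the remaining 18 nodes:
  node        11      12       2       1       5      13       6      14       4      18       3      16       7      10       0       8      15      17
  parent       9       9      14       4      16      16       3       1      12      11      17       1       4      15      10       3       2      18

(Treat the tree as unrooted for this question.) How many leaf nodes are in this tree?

Degree-1 nodes: 0, 5, 6, 7, 8, 13 — 6 of them.

6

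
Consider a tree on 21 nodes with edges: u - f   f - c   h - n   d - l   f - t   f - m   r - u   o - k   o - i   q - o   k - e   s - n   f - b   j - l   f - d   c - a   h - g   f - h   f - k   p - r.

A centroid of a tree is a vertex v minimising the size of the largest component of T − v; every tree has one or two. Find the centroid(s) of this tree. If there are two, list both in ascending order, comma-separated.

f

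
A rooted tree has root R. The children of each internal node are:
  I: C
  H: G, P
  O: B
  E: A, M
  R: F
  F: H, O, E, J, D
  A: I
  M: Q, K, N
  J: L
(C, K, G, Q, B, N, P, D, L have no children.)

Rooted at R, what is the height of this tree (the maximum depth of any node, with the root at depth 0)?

A deepest node is C, reached by R-F-E-A-I-C.
That path has 5 edges, so the height is 5.

5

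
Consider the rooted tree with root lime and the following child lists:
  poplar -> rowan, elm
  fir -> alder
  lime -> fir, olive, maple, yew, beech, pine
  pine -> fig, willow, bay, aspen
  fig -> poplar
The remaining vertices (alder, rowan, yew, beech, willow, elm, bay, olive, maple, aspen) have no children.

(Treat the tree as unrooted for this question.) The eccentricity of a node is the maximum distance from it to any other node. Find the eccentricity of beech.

5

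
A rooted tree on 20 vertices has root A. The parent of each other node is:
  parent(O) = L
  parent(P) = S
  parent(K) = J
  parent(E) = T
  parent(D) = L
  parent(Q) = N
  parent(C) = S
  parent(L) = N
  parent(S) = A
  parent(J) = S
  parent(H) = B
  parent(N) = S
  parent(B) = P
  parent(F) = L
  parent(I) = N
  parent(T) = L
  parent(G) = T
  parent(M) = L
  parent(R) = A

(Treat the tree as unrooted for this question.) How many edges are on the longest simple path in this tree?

BFS from E reaches H last, at distance 7; BFS from H confirms no node is farther.
Path: E-T-L-N-S-P-B-H.

7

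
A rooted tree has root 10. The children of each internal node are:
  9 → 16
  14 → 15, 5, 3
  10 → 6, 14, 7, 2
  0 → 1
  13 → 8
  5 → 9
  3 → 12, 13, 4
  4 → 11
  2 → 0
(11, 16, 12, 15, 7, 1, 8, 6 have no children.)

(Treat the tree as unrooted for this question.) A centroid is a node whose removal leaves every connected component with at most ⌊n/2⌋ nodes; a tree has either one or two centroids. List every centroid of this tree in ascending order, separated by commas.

14

Delete 14: the remaining components have sizes 6, 6, 3, 1. Max 6 ≤ 8, so 14 is a centroid.
Every other node leaves some component of size > 8, so the centroid is unique.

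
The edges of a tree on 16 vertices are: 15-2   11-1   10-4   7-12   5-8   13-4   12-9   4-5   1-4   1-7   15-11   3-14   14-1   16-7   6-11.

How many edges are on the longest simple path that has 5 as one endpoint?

Distances from 5 peak at 5, attained at 2 (9 also at distance 5).
5–4–1–11–15–2

5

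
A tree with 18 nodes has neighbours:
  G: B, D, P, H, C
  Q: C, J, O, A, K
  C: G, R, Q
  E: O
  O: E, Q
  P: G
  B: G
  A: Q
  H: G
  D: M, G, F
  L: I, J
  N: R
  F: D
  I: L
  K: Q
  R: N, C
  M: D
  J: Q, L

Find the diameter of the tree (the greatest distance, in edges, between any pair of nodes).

7

BFS from F reaches I last, at distance 7; BFS from I confirms no node is farther.
Path: F – D – G – C – Q – J – L – I.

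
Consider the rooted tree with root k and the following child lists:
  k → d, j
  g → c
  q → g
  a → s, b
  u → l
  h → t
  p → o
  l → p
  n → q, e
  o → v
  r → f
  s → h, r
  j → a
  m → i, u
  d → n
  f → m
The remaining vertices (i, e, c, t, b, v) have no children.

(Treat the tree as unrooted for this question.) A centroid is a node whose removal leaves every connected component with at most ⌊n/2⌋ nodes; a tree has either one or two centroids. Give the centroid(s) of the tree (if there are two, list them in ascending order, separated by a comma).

s

If s is removed the pieces have sizes 10, 9, 2, all ≤ ⌊22/2⌋ = 11.
No neighbour of s does as well, so s is the unique centroid.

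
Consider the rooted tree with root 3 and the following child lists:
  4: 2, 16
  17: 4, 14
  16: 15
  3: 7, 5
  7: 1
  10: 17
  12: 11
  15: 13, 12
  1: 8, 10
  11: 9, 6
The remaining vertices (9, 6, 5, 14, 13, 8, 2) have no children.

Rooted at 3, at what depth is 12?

8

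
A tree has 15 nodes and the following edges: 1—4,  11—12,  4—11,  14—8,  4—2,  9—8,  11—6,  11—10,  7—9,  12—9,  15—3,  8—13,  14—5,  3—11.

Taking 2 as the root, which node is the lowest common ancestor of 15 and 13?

11

Ancestors of 15 (toward the root): 15, 3, 11, 4, 2.
Ancestors of 13: 13, 8, 9, 12, 11, 4, 2.
The deepest node appearing in both lists is 11.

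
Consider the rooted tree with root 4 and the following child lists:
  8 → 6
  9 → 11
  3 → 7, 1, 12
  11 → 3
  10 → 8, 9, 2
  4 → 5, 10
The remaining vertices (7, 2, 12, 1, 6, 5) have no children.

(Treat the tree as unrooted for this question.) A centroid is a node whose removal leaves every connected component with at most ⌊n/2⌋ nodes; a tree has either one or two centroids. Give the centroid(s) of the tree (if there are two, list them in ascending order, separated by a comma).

9, 10

Removing 9 splits the tree into components of sizes 6, 5; the largest is 6 ≤ ⌊12/2⌋ = 6.
10 is adjacent to 9 and is also a centroid (the largest component after removing it is likewise 6).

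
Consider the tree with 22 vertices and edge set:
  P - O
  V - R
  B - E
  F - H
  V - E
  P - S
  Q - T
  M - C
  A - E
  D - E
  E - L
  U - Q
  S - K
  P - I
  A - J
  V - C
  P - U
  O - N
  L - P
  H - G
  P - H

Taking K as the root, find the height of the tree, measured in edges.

A deepest node is M, reached by K – S – P – L – E – V – C – M.
That path has 7 edges, so the height is 7.

7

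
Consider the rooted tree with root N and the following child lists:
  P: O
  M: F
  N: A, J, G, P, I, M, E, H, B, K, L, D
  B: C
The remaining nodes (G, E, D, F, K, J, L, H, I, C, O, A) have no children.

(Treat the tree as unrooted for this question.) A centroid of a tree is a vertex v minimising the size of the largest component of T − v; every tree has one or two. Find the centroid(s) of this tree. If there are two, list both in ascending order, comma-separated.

N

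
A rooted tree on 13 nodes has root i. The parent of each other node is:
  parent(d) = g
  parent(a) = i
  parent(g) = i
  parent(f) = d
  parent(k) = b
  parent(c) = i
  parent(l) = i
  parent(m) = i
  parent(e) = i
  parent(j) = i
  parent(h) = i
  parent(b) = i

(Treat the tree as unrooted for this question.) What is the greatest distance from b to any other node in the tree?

4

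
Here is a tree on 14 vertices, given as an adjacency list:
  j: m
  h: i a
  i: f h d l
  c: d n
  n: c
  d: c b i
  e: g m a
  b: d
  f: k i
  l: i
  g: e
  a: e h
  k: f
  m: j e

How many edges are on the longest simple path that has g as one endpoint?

Distances from g peak at 7, attained at n.
g–e–a–h–i–d–c–n

7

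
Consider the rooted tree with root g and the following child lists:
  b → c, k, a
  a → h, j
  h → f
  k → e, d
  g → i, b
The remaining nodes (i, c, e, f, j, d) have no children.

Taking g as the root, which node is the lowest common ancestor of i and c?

g

Ancestors of i (toward the root): i, g.
Ancestors of c: c, b, g.
The deepest node appearing in both lists is g.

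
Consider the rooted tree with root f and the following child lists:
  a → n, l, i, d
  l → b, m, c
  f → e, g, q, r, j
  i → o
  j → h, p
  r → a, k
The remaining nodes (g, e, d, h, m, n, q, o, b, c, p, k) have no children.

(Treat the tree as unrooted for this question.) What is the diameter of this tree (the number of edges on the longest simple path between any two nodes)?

BFS from p reaches m last, at distance 6; BFS from m confirms no node is farther.
Path: p – j – f – r – a – l – m.

6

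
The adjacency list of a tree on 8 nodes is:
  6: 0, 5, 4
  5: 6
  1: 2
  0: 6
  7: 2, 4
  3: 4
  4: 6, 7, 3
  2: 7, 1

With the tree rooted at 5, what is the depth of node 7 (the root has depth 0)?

Path from 5 to 7: 5 → 6 → 4 → 7, which has 3 edges.

3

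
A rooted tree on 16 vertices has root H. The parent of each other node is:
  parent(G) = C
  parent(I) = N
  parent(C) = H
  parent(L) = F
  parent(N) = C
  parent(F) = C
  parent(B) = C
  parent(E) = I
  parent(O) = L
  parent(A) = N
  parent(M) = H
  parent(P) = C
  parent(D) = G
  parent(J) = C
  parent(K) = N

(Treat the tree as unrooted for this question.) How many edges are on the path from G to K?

Walking from G: G – C – N – K. Length 3.

3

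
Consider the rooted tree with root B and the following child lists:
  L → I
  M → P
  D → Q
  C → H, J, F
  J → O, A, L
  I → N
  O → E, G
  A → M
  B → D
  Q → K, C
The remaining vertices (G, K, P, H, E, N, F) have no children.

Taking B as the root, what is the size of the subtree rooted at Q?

15

Q's subtree: {Q, C, K, J, F, H, A, L, O, M, I, E, G, P, N}, size 15.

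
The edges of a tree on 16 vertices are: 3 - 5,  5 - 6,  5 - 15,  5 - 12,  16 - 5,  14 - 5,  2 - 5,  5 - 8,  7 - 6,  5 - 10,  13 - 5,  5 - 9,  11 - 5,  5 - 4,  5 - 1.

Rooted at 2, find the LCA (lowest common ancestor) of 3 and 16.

5

3's ancestor chain is 3, 5, 2 and 16's is 16, 5, 2; they first meet at 5.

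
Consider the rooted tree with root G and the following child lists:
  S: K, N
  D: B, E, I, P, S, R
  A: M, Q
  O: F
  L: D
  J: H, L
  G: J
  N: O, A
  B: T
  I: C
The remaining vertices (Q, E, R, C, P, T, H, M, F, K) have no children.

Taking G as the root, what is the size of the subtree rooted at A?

3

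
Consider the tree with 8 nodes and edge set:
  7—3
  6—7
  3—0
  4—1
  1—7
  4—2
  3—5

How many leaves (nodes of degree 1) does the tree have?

4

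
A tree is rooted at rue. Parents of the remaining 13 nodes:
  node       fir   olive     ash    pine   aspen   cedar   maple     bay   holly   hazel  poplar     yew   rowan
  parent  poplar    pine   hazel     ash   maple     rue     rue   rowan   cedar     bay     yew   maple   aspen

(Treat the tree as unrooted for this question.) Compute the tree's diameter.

10

A longest path is olive-pine-ash-hazel-bay-rowan-aspen-maple-rue-cedar-holly, with 10 edges.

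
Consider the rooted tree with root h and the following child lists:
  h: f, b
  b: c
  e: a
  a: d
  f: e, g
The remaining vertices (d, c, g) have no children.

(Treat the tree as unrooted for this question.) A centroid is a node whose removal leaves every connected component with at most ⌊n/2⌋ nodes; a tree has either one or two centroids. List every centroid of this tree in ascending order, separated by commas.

f

Delete f: the remaining components have sizes 3, 3, 1. Max 3 ≤ 4, so f is a centroid.
No neighbour of f does as well, so f is the unique centroid.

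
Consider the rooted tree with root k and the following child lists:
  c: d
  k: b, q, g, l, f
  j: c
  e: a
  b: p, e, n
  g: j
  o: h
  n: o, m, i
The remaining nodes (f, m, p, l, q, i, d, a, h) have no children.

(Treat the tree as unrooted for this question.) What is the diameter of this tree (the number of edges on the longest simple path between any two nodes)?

8

A longest path is d - c - j - g - k - b - n - o - h, with 8 edges.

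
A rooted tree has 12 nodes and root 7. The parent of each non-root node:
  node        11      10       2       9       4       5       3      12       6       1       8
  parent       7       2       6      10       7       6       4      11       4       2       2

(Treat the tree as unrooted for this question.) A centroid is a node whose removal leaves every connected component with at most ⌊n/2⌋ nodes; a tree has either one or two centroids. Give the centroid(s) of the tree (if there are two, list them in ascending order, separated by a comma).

Removing 6 splits the tree into components of sizes 5, 5, 1; the largest is 5 ≤ ⌊12/2⌋ = 6.
Every other node leaves some component of size > 6, so the centroid is unique.

6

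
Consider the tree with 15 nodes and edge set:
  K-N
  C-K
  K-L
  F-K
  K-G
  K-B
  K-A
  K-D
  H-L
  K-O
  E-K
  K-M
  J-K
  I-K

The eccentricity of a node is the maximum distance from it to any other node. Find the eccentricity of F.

3

A farthest node from F is H.
The path F-K-L-H has 3 edges.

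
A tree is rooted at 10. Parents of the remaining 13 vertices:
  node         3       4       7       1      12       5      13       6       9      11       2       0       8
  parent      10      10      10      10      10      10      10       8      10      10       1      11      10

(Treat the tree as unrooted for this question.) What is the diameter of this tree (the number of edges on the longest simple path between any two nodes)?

4

A longest path is 0 – 11 – 10 – 8 – 6, with 4 edges.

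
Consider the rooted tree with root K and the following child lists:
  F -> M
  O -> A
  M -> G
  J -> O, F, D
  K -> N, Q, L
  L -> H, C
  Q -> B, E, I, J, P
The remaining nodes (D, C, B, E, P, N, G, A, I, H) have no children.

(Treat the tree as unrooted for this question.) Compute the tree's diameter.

A longest path is G–M–F–J–Q–K–L–H, with 7 edges.

7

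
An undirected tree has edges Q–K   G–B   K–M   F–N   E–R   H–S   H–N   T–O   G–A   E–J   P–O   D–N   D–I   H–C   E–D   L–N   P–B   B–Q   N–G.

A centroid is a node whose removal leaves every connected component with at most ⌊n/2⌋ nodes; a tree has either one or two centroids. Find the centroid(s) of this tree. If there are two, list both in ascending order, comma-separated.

If N is removed the pieces have sizes 9, 5, 3, 1, 1, all ≤ ⌊20/2⌋ = 10.
No neighbour of N does as well, so N is the unique centroid.

N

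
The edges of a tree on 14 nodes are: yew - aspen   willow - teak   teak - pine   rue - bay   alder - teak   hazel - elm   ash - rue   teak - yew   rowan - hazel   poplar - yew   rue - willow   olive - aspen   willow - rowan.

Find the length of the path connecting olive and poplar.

olive – aspen – yew – poplar: 3 edges.

3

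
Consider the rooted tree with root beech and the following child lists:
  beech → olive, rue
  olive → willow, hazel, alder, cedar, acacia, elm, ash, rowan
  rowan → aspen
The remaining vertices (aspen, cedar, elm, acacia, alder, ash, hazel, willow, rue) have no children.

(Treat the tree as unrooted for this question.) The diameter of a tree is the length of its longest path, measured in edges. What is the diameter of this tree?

4

A longest path is aspen-rowan-olive-beech-rue, with 4 edges.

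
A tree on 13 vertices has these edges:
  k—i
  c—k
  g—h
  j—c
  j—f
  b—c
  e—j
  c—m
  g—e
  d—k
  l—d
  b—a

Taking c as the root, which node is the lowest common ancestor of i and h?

c

Ancestors of i (toward the root): i, k, c.
Ancestors of h: h, g, e, j, c.
The deepest node appearing in both lists is c.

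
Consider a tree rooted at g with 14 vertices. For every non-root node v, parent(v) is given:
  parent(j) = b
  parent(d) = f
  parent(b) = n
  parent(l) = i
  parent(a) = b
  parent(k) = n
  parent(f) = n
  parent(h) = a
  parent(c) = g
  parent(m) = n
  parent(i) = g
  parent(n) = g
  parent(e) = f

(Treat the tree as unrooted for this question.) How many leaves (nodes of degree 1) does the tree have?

8

The leaves are c, d, e, h, j, k, l, m.
That is 8 leaves.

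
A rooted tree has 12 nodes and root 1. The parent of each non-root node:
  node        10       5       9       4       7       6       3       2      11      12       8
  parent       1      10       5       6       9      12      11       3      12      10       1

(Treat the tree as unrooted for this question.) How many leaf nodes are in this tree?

4

Exactly 4 nodes have a single neighbour: 2, 4, 7, 8.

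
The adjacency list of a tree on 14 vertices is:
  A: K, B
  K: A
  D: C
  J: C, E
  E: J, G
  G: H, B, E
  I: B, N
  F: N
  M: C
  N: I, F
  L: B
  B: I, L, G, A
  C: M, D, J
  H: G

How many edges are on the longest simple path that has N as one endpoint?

7

Distances from N peak at 7, attained at M (D also at distance 7).
N – I – B – G – E – J – C – M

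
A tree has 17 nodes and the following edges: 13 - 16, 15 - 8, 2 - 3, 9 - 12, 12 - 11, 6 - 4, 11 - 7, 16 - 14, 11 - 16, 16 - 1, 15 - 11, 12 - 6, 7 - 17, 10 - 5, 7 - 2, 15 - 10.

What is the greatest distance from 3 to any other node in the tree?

6

Distances from 3 peak at 6, attained at 5 (4 also at distance 6).
3-2-7-11-15-10-5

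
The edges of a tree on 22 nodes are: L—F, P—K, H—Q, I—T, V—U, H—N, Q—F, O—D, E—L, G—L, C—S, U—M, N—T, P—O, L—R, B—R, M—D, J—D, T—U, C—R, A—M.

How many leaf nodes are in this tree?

Degree-1 nodes: A, B, E, G, I, J, K, S, V — 9 of them.

9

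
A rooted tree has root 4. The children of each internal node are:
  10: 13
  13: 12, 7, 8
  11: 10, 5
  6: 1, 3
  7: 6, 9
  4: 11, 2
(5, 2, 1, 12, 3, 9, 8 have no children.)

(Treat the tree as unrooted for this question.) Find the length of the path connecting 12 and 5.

4

12 – 13 – 10 – 11 – 5: 4 edges.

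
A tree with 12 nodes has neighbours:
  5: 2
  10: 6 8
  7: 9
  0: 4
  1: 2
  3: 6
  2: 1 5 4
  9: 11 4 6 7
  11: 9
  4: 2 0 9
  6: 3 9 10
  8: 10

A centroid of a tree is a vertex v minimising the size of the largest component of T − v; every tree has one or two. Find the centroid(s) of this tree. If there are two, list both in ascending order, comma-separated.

9

Delete 9: the remaining components have sizes 5, 4, 1, 1. Max 5 ≤ 6, so 9 is a centroid.
Every other node leaves some component of size > 6, so the centroid is unique.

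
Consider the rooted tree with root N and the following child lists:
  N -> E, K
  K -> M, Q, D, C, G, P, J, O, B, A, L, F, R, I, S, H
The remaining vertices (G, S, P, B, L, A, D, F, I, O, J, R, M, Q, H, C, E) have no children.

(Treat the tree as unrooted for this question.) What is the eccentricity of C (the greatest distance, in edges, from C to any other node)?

A farthest node from C is E.
The path C–K–N–E has 3 edges.

3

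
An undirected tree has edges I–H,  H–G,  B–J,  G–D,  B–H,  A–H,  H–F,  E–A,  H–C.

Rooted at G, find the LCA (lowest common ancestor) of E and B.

Ancestors of E (toward the root): E, A, H, G.
Ancestors of B: B, H, G.
The deepest node appearing in both lists is H.

H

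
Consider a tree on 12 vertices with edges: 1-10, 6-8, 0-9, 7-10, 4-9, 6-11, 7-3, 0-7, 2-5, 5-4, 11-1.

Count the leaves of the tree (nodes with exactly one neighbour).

The leaves are 2, 3, 8.
That is 3 leaves.

3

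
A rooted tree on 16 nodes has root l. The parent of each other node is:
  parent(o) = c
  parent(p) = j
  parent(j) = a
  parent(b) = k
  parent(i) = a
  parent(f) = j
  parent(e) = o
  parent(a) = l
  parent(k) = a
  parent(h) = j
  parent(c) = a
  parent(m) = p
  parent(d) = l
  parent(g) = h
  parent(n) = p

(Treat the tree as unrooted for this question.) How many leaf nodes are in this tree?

8

The leaves are b, d, e, f, g, i, m, n.
That is 8 leaves.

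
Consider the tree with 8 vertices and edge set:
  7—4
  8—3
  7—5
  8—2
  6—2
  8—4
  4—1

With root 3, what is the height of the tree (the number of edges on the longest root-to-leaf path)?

4

A deepest node is 5, reached by 3–8–4–7–5.
That path has 4 edges, so the height is 4.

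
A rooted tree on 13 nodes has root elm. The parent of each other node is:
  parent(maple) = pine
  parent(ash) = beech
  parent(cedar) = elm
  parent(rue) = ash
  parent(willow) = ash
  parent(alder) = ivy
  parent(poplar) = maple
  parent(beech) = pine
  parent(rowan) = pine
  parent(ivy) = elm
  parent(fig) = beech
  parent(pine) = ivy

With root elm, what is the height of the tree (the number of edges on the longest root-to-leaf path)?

5

A deepest node is rue, reached by elm → ivy → pine → beech → ash → rue.
That path has 5 edges, so the height is 5.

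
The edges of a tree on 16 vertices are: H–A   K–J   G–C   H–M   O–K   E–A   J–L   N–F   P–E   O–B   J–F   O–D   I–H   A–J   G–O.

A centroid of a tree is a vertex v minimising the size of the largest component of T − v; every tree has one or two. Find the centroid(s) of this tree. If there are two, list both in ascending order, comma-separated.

Delete J: the remaining components have sizes 6, 6, 2, 1. Max 6 ≤ 8, so J is a centroid.
No neighbour of J does as well, so J is the unique centroid.

J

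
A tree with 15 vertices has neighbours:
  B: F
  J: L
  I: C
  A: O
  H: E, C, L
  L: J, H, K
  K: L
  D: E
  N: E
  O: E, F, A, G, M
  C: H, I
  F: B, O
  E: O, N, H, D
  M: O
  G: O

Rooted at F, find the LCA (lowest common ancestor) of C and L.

H

C's ancestor chain is C, H, E, O, F and L's is L, H, E, O, F; they first meet at H.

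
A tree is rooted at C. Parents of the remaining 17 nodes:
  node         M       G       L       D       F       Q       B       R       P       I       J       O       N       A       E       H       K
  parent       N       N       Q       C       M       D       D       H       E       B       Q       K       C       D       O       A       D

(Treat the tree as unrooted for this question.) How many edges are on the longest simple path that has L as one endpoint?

6

Distances from L peak at 6, attained at F (P also at distance 6).
L-Q-D-C-N-M-F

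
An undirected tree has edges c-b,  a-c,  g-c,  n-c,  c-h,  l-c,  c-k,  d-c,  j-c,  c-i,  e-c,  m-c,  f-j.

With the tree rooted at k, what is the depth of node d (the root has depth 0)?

Path from k to d: k – c – d, which has 2 edges.

2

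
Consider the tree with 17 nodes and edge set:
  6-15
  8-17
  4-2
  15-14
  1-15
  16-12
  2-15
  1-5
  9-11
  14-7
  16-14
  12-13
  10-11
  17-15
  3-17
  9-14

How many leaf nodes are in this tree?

8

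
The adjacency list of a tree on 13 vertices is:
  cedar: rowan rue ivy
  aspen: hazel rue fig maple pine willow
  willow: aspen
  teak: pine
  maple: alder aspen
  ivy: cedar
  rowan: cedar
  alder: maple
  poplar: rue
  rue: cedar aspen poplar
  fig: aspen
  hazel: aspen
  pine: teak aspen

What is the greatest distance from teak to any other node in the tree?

Distances from teak peak at 5, attained at ivy (rowan also at distance 5).
teak–pine–aspen–rue–cedar–ivy

5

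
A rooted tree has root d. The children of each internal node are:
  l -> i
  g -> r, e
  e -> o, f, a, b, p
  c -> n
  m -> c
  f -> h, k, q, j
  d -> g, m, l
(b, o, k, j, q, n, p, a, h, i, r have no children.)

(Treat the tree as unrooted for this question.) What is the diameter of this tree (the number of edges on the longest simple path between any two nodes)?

A longest path is n-c-m-d-g-e-f-q, with 7 edges.

7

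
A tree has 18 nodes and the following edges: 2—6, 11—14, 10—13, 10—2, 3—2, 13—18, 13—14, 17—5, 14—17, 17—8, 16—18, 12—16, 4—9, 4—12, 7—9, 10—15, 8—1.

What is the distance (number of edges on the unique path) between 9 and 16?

Walking from 9: 9–4–12–16. Length 3.

3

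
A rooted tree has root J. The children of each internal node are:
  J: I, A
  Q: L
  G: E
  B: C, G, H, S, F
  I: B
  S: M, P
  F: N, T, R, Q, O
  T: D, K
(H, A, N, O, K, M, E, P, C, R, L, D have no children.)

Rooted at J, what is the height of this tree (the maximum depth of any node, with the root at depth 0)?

K sits deepest: J – I – B – F – T – K — 5 edges from the root.

5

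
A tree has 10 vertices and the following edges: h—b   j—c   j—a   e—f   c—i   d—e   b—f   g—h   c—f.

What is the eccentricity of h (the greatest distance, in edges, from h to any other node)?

The node farthest from h is a, via h–b–f–c–j–a — 5 edges.

5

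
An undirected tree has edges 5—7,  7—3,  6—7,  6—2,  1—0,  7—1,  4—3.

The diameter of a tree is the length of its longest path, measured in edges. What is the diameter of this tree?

A longest path is 2 - 6 - 7 - 3 - 4, with 4 edges.

4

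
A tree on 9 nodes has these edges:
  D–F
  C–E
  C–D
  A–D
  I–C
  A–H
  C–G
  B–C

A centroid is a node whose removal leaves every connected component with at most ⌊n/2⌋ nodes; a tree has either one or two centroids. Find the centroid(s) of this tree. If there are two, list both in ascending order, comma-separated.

C

If C is removed the pieces have sizes 4, 1, 1, 1, 1, all ≤ ⌊9/2⌋ = 4.
No neighbour of C does as well, so C is the unique centroid.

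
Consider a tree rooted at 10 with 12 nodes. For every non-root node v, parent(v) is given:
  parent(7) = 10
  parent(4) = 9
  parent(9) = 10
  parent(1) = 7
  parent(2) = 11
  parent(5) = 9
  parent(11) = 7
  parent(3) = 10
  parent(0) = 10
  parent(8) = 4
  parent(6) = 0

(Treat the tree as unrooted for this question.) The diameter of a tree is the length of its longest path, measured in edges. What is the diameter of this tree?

Starting from 2, a farthest node is 8 at distance 6.
One longest path: 2 - 11 - 7 - 10 - 9 - 4 - 8.
So the diameter is 6.

6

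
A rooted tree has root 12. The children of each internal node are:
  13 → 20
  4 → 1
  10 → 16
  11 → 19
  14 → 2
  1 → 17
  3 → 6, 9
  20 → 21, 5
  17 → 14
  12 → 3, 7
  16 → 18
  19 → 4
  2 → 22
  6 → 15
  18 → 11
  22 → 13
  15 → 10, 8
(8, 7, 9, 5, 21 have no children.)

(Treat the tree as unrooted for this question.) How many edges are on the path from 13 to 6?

Walking from 13: 13 - 22 - 2 - 14 - 17 - 1 - 4 - 19 - 11 - 18 - 16 - 10 - 15 - 6. Length 13.

13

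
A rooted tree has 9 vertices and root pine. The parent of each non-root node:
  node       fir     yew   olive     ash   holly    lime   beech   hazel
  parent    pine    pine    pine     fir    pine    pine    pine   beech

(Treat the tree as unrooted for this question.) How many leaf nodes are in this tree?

6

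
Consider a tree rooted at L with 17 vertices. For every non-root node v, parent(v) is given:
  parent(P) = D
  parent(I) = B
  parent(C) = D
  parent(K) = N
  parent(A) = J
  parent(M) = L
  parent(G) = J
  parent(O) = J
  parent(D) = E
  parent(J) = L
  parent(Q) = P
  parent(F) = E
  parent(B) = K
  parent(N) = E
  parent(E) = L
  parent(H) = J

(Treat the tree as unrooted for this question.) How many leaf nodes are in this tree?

9

The leaves are A, C, F, G, H, I, M, O, Q.
That is 9 leaves.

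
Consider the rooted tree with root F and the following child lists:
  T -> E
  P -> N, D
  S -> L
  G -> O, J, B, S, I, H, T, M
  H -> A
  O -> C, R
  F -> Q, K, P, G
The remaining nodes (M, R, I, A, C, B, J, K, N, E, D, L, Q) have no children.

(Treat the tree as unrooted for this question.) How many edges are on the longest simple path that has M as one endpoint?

4

Distances from M peak at 4, attained at N (D also at distance 4).
M – G – F – P – N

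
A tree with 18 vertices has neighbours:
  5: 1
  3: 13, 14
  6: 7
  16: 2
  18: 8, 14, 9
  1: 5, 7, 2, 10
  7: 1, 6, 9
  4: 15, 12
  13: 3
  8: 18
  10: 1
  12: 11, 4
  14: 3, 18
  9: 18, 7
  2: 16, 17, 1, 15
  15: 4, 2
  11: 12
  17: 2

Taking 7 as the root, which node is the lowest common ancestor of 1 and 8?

7

Ancestors of 1 (toward the root): 1, 7.
Ancestors of 8: 8, 18, 9, 7.
The deepest node appearing in both lists is 7.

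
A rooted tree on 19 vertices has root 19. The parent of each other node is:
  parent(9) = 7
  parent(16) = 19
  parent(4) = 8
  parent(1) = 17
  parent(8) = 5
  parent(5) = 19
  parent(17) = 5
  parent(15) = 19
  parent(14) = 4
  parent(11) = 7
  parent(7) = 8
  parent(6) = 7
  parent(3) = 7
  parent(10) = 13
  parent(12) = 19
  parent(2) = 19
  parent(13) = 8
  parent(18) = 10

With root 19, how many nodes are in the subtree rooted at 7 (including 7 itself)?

7's subtree: {7, 6, 3, 9, 11}, size 5.

5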